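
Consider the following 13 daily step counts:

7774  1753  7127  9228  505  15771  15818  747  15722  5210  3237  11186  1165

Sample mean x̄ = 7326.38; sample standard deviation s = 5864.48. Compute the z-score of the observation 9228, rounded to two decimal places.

0.32

z = (9228 − 7326.38) / 5864.48 = 0.32.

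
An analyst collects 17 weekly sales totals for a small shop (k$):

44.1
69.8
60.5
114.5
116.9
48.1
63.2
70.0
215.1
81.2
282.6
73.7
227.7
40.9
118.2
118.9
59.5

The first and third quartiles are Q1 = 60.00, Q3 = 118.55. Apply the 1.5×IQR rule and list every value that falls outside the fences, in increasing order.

215.1, 227.7, 282.6

IQR = Q3 − Q1 = 118.55 − 60.00 = 58.55.
Lower fence = Q1 − 1.5·IQR = 60.00 − 87.825 = -27.825.
Upper fence = Q3 + 1.5·IQR = 118.55 + 87.825 = 206.375.
215.1 > 206.375 → outlier.
227.7 > 206.375 → outlier.
282.6 > 206.375 → outlier.
All remaining values lie within [-27.825, 206.375].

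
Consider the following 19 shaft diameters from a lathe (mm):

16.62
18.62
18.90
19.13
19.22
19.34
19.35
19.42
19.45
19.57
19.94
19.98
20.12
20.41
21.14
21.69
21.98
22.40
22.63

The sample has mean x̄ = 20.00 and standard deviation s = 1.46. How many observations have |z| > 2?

Cutoffs: x̄ ± 2s = [17.08, 22.92].
Outside the cutoffs: 16.62.

1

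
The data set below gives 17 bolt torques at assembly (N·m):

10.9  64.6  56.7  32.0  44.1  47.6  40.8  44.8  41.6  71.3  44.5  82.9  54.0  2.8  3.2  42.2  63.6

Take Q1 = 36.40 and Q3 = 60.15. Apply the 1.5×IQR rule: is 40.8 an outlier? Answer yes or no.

IQR = Q3 − Q1 = 60.15 − 36.40 = 23.75.
Lower fence = Q1 − 1.5·IQR = 36.40 − 35.625 = 0.775.
Upper fence = Q3 + 1.5·IQR = 60.15 + 35.625 = 95.775.
40.8 lies within [0.775, 95.775].

no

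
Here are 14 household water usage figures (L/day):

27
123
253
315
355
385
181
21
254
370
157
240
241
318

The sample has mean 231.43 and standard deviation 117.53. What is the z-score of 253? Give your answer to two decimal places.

0.18

z = (253 − 231.43) / 117.53 = 0.18.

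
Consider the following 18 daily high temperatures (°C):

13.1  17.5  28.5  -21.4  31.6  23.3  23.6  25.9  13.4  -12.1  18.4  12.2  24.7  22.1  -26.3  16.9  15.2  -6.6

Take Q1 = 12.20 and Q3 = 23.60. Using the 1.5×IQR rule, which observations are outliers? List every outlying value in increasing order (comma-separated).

IQR = Q3 − Q1 = 23.60 − 12.20 = 11.40.
Lower fence = Q1 − 1.5·IQR = 12.20 − 17.10 = -4.90.
Upper fence = Q3 + 1.5·IQR = 23.60 + 17.10 = 40.70.
-26.3 < -4.90 → outlier.
-21.4 < -4.90 → outlier.
-12.1 < -4.90 → outlier.
-6.6 < -4.90 → outlier.
All remaining values lie within [-4.90, 40.70].

-26.3, -21.4, -12.1, -6.6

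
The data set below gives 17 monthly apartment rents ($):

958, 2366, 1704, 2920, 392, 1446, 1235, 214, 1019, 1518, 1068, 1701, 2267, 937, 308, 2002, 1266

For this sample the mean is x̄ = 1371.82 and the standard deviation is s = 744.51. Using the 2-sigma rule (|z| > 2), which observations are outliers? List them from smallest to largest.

Cutoffs at x̄ ± 2s: 1371.82 ± 2·744.51 = [-117.20, 2860.84].
2920: z = 2.08, |z| > 2 → outlier.
Every other value lies within [-117.20, 2860.84].

2920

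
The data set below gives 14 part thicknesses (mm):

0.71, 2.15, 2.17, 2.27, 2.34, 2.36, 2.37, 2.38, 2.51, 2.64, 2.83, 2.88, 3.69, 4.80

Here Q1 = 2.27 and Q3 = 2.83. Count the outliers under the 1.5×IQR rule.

3

IQR = 0.56; fences at 2.27 − 0.84 = 1.43 and 2.83 + 0.84 = 3.67.
Outside the cutoffs: 0.71, 3.69, 4.80.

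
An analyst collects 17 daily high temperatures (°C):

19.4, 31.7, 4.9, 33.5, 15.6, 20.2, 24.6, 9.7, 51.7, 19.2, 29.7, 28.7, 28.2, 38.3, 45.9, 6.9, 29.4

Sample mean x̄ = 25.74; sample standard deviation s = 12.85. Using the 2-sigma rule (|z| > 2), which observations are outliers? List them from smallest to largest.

51.7

Cutoffs at x̄ ± 2s: 25.74 ± 2·12.85 = [0.04, 51.44].
51.7: z = 2.02, |z| > 2 → outlier.
Every other value lies within [0.04, 51.44].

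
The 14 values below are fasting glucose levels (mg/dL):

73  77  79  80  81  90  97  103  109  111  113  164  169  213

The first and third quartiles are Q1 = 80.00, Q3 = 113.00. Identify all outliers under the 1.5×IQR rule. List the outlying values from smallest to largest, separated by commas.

IQR = Q3 − Q1 = 113.00 − 80.00 = 33.00.
Lower fence = Q1 − 1.5·IQR = 80.00 − 49.50 = 30.50.
Upper fence = Q3 + 1.5·IQR = 113.00 + 49.50 = 162.50.
164 > 162.50 → outlier.
169 > 162.50 → outlier.
213 > 162.50 → outlier.
All remaining values lie within [30.50, 162.50].

164, 169, 213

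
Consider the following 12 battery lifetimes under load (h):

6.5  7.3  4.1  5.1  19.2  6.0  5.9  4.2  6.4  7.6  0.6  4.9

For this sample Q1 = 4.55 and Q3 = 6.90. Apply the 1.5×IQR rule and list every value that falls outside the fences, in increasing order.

0.6, 19.2

IQR = Q3 − Q1 = 6.90 − 4.55 = 2.35.
Lower fence = Q1 − 1.5·IQR = 4.55 − 3.525 = 1.025.
Upper fence = Q3 + 1.5·IQR = 6.90 + 3.525 = 10.425.
0.6 < 1.025 → outlier.
19.2 > 10.425 → outlier.
All remaining values lie within [1.025, 10.425].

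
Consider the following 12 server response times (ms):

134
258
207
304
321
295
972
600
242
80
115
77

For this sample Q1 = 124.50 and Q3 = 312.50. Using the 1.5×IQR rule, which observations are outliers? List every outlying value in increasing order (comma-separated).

IQR = Q3 − Q1 = 312.50 − 124.50 = 188.00.
Lower fence = Q1 − 1.5·IQR = 124.50 − 282.00 = -157.50.
Upper fence = Q3 + 1.5·IQR = 312.50 + 282.00 = 594.50.
600 > 594.50 → outlier.
972 > 594.50 → outlier.
All remaining values lie within [-157.50, 594.50].

600, 972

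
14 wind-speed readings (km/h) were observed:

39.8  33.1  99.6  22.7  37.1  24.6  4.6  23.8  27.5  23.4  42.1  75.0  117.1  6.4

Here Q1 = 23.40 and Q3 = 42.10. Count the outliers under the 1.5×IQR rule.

IQR = 18.70; fences at 23.40 − 28.05 = -4.65 and 42.10 + 28.05 = 70.15.
Outside the cutoffs: 75.0, 99.6, 117.1.

3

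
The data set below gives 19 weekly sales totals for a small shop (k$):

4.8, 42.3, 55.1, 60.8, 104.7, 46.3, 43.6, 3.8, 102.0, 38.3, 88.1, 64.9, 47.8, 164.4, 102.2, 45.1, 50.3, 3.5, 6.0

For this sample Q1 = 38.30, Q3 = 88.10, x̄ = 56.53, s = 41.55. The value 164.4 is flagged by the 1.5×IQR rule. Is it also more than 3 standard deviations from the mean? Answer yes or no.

z = (164.4 − 56.53) / 41.55 = 2.60.
|z| = 2.60 ≤ 3.

no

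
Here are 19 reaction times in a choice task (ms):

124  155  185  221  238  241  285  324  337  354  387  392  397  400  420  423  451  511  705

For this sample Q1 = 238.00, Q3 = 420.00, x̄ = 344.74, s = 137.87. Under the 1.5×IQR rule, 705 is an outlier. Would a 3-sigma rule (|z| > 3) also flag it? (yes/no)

no

z = (705 − 344.74) / 137.87 = 2.61.
|z| = 2.61 ≤ 3.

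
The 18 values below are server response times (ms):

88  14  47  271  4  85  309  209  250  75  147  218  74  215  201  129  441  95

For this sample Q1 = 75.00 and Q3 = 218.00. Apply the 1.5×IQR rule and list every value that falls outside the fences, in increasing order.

IQR = Q3 − Q1 = 218.00 − 75.00 = 143.00.
Lower fence = Q1 − 1.5·IQR = 75.00 − 214.50 = -139.50.
Upper fence = Q3 + 1.5·IQR = 218.00 + 214.50 = 432.50.
441 > 432.50 → outlier.
All remaining values lie within [-139.50, 432.50].

441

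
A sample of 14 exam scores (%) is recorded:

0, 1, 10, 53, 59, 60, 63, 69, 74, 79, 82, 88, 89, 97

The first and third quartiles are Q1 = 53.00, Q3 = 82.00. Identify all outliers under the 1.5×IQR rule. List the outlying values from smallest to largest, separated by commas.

0, 1

IQR = Q3 − Q1 = 82.00 − 53.00 = 29.00.
Lower fence = Q1 − 1.5·IQR = 53.00 − 43.50 = 9.50.
Upper fence = Q3 + 1.5·IQR = 82.00 + 43.50 = 125.50.
0 < 9.50 → outlier.
1 < 9.50 → outlier.
All remaining values lie within [9.50, 125.50].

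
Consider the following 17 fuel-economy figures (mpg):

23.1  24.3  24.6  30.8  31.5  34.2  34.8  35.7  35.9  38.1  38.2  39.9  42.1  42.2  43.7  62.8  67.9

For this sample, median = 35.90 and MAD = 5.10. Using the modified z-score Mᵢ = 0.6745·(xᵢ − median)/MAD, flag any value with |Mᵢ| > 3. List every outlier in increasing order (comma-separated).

62.8, 67.9

|Mᵢ| > 3 ⇔ |xᵢ − 35.90| > 3·5.10/0.6745 = 22.68.
So outliers lie outside [13.22, 58.58].
62.8: M = 3.56 → outlier.
67.9: M = 4.23 → outlier.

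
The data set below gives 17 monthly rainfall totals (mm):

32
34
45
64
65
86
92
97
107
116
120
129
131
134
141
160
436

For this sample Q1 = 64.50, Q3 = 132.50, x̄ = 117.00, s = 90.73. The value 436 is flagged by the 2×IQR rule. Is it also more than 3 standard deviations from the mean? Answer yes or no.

yes

z = (436 − 117.00) / 90.73 = 3.52.
|z| = 3.52 > 3.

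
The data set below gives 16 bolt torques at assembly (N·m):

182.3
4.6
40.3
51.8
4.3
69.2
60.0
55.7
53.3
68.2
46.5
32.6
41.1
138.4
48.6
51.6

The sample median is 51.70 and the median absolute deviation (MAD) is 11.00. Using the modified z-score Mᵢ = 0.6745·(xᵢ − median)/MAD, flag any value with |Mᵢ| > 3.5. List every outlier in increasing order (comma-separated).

138.4, 182.3

|Mᵢ| > 3.5 ⇔ |xᵢ − 51.70| > 3.5·11.00/0.6745 = 57.08.
So outliers lie outside [-5.38, 108.78].
138.4: M = 5.32 → outlier.
182.3: M = 8.01 → outlier.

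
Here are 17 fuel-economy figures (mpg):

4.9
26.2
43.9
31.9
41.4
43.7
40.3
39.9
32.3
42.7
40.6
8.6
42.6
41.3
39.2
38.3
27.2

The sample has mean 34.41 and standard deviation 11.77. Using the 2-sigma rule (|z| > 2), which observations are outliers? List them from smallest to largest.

Cutoffs at x̄ ± 2s: 34.41 ± 2·11.77 = [10.87, 57.95].
4.9: z = -2.51, |z| > 2 → outlier.
8.6: z = -2.19, |z| > 2 → outlier.
Every other value lies within [10.87, 57.95].

4.9, 8.6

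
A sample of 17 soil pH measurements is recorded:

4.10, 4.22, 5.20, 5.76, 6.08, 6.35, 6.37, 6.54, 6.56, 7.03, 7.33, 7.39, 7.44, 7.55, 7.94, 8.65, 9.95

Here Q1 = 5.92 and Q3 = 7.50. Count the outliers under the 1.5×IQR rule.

1

IQR = 1.58; fences at 5.92 − 2.37 = 3.55 and 7.50 + 2.37 = 9.87.
Outside the cutoffs: 9.95.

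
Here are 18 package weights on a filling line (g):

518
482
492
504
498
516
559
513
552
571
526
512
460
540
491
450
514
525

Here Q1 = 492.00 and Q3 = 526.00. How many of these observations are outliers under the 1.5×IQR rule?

IQR = 34.00; fences at 492.00 − 51.00 = 441.00 and 526.00 + 51.00 = 577.00.
Every value lies within the cutoffs.

0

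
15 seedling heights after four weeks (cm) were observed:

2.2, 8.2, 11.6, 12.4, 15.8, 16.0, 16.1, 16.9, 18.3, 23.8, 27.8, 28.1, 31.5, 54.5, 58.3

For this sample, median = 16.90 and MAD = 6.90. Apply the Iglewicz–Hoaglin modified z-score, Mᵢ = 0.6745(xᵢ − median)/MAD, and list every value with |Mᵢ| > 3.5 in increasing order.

54.5, 58.3

|Mᵢ| > 3.5 ⇔ |xᵢ − 16.90| > 3.5·6.90/0.6745 = 35.80.
So outliers lie outside [-18.90, 52.70].
54.5: M = 3.68 → outlier.
58.3: M = 4.05 → outlier.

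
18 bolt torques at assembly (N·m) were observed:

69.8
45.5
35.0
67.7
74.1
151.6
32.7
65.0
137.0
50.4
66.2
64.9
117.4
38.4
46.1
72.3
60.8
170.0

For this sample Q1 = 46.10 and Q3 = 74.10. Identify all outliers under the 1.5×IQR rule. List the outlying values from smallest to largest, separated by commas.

IQR = Q3 − Q1 = 74.10 − 46.10 = 28.00.
Lower fence = Q1 − 1.5·IQR = 46.10 − 42.00 = 4.10.
Upper fence = Q3 + 1.5·IQR = 74.10 + 42.00 = 116.10.
117.4 > 116.10 → outlier.
137.0 > 116.10 → outlier.
151.6 > 116.10 → outlier.
170.0 > 116.10 → outlier.
All remaining values lie within [4.10, 116.10].

117.4, 137.0, 151.6, 170.0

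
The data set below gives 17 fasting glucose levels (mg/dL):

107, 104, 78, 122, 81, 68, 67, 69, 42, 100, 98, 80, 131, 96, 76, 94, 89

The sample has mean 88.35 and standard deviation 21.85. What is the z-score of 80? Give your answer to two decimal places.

-0.38

z = (80 − 88.35) / 21.85 = -0.38.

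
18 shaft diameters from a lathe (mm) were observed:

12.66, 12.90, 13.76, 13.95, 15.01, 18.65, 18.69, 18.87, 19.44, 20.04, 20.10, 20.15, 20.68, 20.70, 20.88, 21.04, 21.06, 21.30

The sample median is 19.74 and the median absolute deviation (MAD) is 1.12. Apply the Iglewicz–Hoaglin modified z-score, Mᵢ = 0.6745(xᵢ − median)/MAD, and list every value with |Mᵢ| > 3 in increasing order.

|Mᵢ| > 3 ⇔ |xᵢ − 19.74| > 3·1.12/0.6745 = 4.98.
So outliers lie outside [14.76, 24.72].
12.66: M = -4.26 → outlier.
12.90: M = -4.12 → outlier.
13.76: M = -3.60 → outlier.
13.95: M = -3.49 → outlier.

12.66, 12.90, 13.76, 13.95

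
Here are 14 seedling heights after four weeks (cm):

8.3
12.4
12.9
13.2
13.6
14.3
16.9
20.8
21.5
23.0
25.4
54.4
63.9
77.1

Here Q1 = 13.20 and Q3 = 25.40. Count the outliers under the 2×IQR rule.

IQR = 12.20; fences at 13.20 − 24.40 = -11.20 and 25.40 + 24.40 = 49.80.
Outside the cutoffs: 54.4, 63.9, 77.1.

3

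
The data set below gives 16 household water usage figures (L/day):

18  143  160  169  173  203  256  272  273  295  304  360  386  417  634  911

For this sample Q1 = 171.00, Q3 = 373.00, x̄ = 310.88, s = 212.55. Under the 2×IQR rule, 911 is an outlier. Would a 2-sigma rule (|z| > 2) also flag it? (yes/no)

z = (911 − 310.88) / 212.55 = 2.82.
|z| = 2.82 > 2.

yes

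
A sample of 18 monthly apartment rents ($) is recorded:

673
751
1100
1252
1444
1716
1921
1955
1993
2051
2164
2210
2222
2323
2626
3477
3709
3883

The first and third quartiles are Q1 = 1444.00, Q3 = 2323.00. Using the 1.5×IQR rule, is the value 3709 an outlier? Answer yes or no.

IQR = Q3 − Q1 = 2323.00 − 1444.00 = 879.00.
Lower fence = Q1 − 1.5·IQR = 1444.00 − 1318.50 = 125.50.
Upper fence = Q3 + 1.5·IQR = 2323.00 + 1318.50 = 3641.50.
3709 lies above the upper fence.

yes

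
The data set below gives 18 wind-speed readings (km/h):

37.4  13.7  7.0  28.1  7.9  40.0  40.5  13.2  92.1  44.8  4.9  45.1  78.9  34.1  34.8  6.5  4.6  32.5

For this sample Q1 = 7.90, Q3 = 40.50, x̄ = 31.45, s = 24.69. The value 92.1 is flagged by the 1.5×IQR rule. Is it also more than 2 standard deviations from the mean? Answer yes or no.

yes

z = (92.1 − 31.45) / 24.69 = 2.46.
|z| = 2.46 > 2.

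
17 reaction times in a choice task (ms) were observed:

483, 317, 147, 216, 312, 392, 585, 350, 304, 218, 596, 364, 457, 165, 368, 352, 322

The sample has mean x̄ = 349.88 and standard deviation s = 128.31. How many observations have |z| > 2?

Cutoffs: x̄ ± 2s = [93.26, 606.50].
Every value lies within the cutoffs.

0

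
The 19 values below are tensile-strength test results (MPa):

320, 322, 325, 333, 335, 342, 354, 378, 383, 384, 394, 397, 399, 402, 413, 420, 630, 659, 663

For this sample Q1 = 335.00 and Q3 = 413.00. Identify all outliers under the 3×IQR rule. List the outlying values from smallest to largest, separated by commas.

IQR = Q3 − Q1 = 413.00 − 335.00 = 78.00.
Lower fence = Q1 − 3·IQR = 335.00 − 234.00 = 101.00.
Upper fence = Q3 + 3·IQR = 413.00 + 234.00 = 647.00.
659 > 647.00 → outlier.
663 > 647.00 → outlier.
All remaining values lie within [101.00, 647.00].

659, 663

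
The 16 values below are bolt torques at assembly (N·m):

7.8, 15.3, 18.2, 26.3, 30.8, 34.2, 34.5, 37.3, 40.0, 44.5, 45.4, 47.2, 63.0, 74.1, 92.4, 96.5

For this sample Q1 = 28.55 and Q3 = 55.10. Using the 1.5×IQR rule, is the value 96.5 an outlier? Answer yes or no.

IQR = Q3 − Q1 = 55.10 − 28.55 = 26.55.
Lower fence = Q1 − 1.5·IQR = 28.55 − 39.825 = -11.275.
Upper fence = Q3 + 1.5·IQR = 55.10 + 39.825 = 94.925.
96.5 lies above the upper fence.

yes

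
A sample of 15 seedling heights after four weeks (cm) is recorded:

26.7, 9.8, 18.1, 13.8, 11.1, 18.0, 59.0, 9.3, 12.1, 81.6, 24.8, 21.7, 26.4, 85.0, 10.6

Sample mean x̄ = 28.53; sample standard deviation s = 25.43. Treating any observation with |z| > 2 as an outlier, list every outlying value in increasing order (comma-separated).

Cutoffs at x̄ ± 2s: 28.53 ± 2·25.43 = [-22.33, 79.39].
81.6: z = 2.09, |z| > 2 → outlier.
85.0: z = 2.22, |z| > 2 → outlier.
Every other value lies within [-22.33, 79.39].

81.6, 85.0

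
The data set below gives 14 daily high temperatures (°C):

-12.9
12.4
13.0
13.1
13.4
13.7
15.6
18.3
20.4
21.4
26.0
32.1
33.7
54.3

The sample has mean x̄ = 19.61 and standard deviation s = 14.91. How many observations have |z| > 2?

2

Cutoffs: x̄ ± 2s = [-10.21, 49.43].
Outside the cutoffs: -12.9, 54.3.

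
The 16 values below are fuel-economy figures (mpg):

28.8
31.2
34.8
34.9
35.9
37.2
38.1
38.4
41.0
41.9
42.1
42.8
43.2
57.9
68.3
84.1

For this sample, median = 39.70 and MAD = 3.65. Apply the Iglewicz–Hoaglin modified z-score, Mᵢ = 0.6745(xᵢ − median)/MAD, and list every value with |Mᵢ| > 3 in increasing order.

57.9, 68.3, 84.1

|Mᵢ| > 3 ⇔ |xᵢ − 39.70| > 3·3.65/0.6745 = 16.23.
So outliers lie outside [23.47, 55.93].
57.9: M = 3.36 → outlier.
68.3: M = 5.29 → outlier.
84.1: M = 8.20 → outlier.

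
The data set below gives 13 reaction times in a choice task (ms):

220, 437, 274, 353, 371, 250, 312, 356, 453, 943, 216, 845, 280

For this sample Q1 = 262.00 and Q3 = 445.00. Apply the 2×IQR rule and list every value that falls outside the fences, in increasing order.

845, 943

IQR = Q3 − Q1 = 445.00 − 262.00 = 183.00.
Lower fence = Q1 − 2·IQR = 262.00 − 366.00 = -104.00.
Upper fence = Q3 + 2·IQR = 445.00 + 366.00 = 811.00.
845 > 811.00 → outlier.
943 > 811.00 → outlier.
All remaining values lie within [-104.00, 811.00].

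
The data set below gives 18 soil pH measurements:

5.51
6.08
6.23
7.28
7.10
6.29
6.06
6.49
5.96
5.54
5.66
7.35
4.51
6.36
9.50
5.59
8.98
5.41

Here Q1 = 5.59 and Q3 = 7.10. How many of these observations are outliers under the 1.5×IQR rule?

IQR = 1.51; fences at 5.59 − 2.265 = 3.325 and 7.10 + 2.265 = 9.365.
Outside the cutoffs: 9.50.

1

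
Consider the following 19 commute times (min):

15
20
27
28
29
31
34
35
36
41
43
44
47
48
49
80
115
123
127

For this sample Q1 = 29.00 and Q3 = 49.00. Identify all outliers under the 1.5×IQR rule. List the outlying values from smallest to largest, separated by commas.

IQR = Q3 − Q1 = 49.00 − 29.00 = 20.00.
Lower fence = Q1 − 1.5·IQR = 29.00 − 30.00 = -1.00.
Upper fence = Q3 + 1.5·IQR = 49.00 + 30.00 = 79.00.
80 > 79.00 → outlier.
115 > 79.00 → outlier.
123 > 79.00 → outlier.
127 > 79.00 → outlier.
All remaining values lie within [-1.00, 79.00].

80, 115, 123, 127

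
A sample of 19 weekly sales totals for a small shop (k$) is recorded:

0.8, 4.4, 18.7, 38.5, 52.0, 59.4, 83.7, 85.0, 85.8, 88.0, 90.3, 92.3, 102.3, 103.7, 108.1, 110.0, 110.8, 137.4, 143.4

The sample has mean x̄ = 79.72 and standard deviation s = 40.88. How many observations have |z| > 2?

0

Cutoffs: x̄ ± 2s = [-2.04, 161.48].
Every value lies within the cutoffs.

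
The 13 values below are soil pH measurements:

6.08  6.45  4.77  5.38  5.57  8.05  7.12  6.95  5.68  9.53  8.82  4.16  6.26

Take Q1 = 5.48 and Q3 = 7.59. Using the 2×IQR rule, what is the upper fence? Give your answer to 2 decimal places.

11.81

IQR = Q3 − Q1 = 7.59 − 5.48 = 2.11.
Lower fence = Q1 − 2·IQR = 5.48 − 4.22 = 1.26.
Upper fence = Q3 + 2·IQR = 7.59 + 4.22 = 11.81.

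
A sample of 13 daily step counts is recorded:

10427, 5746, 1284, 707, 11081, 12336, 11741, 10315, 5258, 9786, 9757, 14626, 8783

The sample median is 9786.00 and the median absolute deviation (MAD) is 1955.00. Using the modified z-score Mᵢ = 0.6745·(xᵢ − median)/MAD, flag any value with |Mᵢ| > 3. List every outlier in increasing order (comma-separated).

707

|Mᵢ| > 3 ⇔ |xᵢ − 9786.00| > 3·1955.00/0.6745 = 8695.33.
So outliers lie outside [1090.67, 18481.33].
707: M = -3.13 → outlier.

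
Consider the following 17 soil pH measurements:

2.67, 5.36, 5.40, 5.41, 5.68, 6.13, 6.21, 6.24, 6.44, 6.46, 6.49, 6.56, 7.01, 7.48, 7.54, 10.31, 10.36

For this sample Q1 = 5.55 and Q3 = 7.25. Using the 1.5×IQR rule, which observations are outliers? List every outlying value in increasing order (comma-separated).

2.67, 10.31, 10.36

IQR = Q3 − Q1 = 7.25 − 5.55 = 1.70.
Lower fence = Q1 − 1.5·IQR = 5.55 − 2.55 = 3.00.
Upper fence = Q3 + 1.5·IQR = 7.25 + 2.55 = 9.80.
2.67 < 3.00 → outlier.
10.31 > 9.80 → outlier.
10.36 > 9.80 → outlier.
All remaining values lie within [3.00, 9.80].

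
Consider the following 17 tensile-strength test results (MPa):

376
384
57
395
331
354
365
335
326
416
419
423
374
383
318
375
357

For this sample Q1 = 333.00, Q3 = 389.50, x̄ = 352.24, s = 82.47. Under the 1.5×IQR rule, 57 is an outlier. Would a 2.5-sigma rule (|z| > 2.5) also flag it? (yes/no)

z = (57 − 352.24) / 82.47 = -3.58.
|z| = 3.58 > 2.5.

yes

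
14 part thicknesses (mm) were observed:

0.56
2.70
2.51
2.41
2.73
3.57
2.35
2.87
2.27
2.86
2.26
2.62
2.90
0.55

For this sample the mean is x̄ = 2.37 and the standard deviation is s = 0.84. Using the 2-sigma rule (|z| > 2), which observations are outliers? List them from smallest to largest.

Cutoffs at x̄ ± 2s: 2.37 ± 2·0.84 = [0.69, 4.05].
0.55: z = -2.17, |z| > 2 → outlier.
0.56: z = -2.15, |z| > 2 → outlier.
Every other value lies within [0.69, 4.05].

0.55, 0.56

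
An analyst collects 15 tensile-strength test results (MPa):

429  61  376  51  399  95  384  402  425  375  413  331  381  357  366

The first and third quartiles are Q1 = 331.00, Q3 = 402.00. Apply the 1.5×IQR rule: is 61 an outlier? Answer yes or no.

yes

IQR = Q3 − Q1 = 402.00 − 331.00 = 71.00.
Lower fence = Q1 − 1.5·IQR = 331.00 − 106.50 = 224.50.
Upper fence = Q3 + 1.5·IQR = 402.00 + 106.50 = 508.50.
61 lies below the lower fence.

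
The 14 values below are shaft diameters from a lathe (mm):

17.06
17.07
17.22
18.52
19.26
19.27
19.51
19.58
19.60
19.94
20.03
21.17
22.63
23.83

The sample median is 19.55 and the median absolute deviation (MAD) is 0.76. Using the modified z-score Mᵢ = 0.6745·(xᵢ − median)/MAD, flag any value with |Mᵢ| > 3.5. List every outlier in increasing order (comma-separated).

23.83

|Mᵢ| > 3.5 ⇔ |xᵢ − 19.55| > 3.5·0.76/0.6745 = 3.94.
So outliers lie outside [15.61, 23.49].
23.83: M = 3.80 → outlier.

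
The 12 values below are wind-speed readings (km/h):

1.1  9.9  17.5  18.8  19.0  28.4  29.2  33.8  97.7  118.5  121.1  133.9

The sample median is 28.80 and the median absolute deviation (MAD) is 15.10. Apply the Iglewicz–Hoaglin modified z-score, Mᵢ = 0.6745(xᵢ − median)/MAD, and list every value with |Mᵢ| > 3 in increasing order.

|Mᵢ| > 3 ⇔ |xᵢ − 28.80| > 3·15.10/0.6745 = 67.16.
So outliers lie outside [-38.36, 95.96].
97.7: M = 3.08 → outlier.
118.5: M = 4.01 → outlier.
121.1: M = 4.12 → outlier.
133.9: M = 4.69 → outlier.

97.7, 118.5, 121.1, 133.9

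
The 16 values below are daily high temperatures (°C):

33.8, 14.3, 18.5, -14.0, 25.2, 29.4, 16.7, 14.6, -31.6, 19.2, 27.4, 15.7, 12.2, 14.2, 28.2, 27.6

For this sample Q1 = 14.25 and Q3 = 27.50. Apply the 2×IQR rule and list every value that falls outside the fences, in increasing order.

IQR = Q3 − Q1 = 27.50 − 14.25 = 13.25.
Lower fence = Q1 − 2·IQR = 14.25 − 26.50 = -12.25.
Upper fence = Q3 + 2·IQR = 27.50 + 26.50 = 54.00.
-31.6 < -12.25 → outlier.
-14.0 < -12.25 → outlier.
All remaining values lie within [-12.25, 54.00].

-31.6, -14.0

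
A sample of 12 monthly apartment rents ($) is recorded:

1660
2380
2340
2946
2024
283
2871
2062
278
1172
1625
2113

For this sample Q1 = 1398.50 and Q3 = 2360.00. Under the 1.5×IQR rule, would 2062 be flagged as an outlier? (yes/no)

IQR = Q3 − Q1 = 2360.00 − 1398.50 = 961.50.
Lower fence = Q1 − 1.5·IQR = 1398.50 − 1442.25 = -43.75.
Upper fence = Q3 + 1.5·IQR = 2360.00 + 1442.25 = 3802.25.
2062 lies within [-43.75, 3802.25].

no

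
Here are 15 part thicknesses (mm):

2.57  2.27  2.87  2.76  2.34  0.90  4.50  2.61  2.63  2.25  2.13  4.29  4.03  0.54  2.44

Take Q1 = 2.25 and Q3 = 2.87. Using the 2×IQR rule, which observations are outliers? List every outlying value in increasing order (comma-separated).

0.54, 0.90, 4.29, 4.50

IQR = Q3 − Q1 = 2.87 − 2.25 = 0.62.
Lower fence = Q1 − 2·IQR = 2.25 − 1.24 = 1.01.
Upper fence = Q3 + 2·IQR = 2.87 + 1.24 = 4.11.
0.54 < 1.01 → outlier.
0.90 < 1.01 → outlier.
4.29 > 4.11 → outlier.
4.50 > 4.11 → outlier.
All remaining values lie within [1.01, 4.11].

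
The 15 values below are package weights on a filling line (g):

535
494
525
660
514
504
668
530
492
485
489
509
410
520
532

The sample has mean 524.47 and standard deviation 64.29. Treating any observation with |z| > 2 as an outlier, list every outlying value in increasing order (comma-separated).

Cutoffs at x̄ ± 2s: 524.47 ± 2·64.29 = [395.89, 653.05].
660: z = 2.11, |z| > 2 → outlier.
668: z = 2.23, |z| > 2 → outlier.
Every other value lies within [395.89, 653.05].

660, 668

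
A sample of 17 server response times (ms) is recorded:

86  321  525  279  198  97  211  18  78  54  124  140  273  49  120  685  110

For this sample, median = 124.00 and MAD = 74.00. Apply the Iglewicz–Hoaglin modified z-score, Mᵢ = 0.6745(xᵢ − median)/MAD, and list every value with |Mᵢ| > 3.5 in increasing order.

|Mᵢ| > 3.5 ⇔ |xᵢ − 124.00| > 3.5·74.00/0.6745 = 383.99.
So outliers lie outside [-259.99, 507.99].
525: M = 3.66 → outlier.
685: M = 5.11 → outlier.

525, 685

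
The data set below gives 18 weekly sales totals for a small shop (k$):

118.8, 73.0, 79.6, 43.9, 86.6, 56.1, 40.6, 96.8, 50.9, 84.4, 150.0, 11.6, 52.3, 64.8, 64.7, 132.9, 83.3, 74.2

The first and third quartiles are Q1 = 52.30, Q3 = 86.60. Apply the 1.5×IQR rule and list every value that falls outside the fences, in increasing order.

150.0

IQR = Q3 − Q1 = 86.60 − 52.30 = 34.30.
Lower fence = Q1 − 1.5·IQR = 52.30 − 51.45 = 0.85.
Upper fence = Q3 + 1.5·IQR = 86.60 + 51.45 = 138.05.
150.0 > 138.05 → outlier.
All remaining values lie within [0.85, 138.05].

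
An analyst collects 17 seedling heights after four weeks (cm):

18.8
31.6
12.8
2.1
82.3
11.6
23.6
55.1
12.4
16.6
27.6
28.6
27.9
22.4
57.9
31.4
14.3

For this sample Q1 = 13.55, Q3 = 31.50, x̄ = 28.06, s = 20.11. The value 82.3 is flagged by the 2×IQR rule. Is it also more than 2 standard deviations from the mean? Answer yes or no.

z = (82.3 − 28.06) / 20.11 = 2.70.
|z| = 2.70 > 2.

yes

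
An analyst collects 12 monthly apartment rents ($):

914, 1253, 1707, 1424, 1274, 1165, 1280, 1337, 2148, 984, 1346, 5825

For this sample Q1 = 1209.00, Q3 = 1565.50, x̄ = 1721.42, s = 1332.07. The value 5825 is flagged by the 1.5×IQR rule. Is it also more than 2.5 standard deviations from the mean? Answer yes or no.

z = (5825 − 1721.42) / 1332.07 = 3.08.
|z| = 3.08 > 2.5.

yes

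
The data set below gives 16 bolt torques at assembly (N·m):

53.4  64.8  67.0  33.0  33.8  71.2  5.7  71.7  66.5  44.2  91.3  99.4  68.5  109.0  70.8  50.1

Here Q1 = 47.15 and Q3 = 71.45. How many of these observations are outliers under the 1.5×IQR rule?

2

IQR = 24.30; fences at 47.15 − 36.45 = 10.70 and 71.45 + 36.45 = 107.90.
Outside the cutoffs: 5.7, 109.0.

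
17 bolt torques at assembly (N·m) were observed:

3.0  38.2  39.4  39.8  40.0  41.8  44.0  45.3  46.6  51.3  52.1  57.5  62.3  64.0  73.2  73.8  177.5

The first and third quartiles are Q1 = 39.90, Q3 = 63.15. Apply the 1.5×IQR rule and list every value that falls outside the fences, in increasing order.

3.0, 177.5

IQR = Q3 − Q1 = 63.15 − 39.90 = 23.25.
Lower fence = Q1 − 1.5·IQR = 39.90 − 34.875 = 5.025.
Upper fence = Q3 + 1.5·IQR = 63.15 + 34.875 = 98.025.
3.0 < 5.025 → outlier.
177.5 > 98.025 → outlier.
All remaining values lie within [5.025, 98.025].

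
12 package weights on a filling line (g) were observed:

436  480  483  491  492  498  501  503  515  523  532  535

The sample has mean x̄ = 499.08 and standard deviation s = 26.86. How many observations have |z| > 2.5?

Cutoffs: x̄ ± 2.5s = [431.93, 566.23].
Every value lies within the cutoffs.

0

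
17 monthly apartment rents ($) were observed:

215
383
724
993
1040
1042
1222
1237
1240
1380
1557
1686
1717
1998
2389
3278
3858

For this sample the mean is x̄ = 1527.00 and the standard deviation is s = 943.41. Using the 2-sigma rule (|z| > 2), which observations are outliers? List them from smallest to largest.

Cutoffs at x̄ ± 2s: 1527.00 ± 2·943.41 = [-359.82, 3413.82].
3858: z = 2.47, |z| > 2 → outlier.
Every other value lies within [-359.82, 3413.82].

3858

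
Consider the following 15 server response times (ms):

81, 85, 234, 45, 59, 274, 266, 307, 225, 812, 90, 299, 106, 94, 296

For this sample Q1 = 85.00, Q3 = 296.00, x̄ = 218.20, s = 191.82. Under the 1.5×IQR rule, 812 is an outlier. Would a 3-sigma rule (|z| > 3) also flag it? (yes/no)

yes

z = (812 − 218.20) / 191.82 = 3.10.
|z| = 3.10 > 3.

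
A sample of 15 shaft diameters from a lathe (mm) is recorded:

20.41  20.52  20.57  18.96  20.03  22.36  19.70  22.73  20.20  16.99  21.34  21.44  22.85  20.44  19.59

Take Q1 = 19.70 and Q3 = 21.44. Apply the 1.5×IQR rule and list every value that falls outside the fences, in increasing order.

IQR = Q3 − Q1 = 21.44 − 19.70 = 1.74.
Lower fence = Q1 − 1.5·IQR = 19.70 − 2.61 = 17.09.
Upper fence = Q3 + 1.5·IQR = 21.44 + 2.61 = 24.05.
16.99 < 17.09 → outlier.
All remaining values lie within [17.09, 24.05].

16.99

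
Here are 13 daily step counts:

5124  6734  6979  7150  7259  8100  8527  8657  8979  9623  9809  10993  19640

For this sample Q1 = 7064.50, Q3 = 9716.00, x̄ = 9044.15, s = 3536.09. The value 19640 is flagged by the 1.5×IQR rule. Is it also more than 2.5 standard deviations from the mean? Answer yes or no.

z = (19640 − 9044.15) / 3536.09 = 3.00.
|z| = 3.00 > 2.5.

yes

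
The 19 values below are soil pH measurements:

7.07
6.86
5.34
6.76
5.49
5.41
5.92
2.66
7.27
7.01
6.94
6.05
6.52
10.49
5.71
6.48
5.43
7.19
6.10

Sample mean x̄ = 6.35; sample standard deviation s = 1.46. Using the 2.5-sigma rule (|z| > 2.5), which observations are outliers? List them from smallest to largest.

Cutoffs at x̄ ± 2.5s: 6.35 ± 2.5·1.46 = [2.70, 10.00].
2.66: z = -2.53, |z| > 2.5 → outlier.
10.49: z = 2.84, |z| > 2.5 → outlier.
Every other value lies within [2.70, 10.00].

2.66, 10.49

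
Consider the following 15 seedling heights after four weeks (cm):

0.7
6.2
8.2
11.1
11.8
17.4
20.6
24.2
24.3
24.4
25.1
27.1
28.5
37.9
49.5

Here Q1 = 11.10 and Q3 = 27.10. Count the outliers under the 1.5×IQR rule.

IQR = 16.00; fences at 11.10 − 24.00 = -12.90 and 27.10 + 24.00 = 51.10.
Every value lies within the cutoffs.

0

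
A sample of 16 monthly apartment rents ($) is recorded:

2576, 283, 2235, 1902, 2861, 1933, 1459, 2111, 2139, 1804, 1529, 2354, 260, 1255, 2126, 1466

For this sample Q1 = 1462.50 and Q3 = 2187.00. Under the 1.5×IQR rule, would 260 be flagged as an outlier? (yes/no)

yes

IQR = Q3 − Q1 = 2187.00 − 1462.50 = 724.50.
Lower fence = Q1 − 1.5·IQR = 1462.50 − 1086.75 = 375.75.
Upper fence = Q3 + 1.5·IQR = 2187.00 + 1086.75 = 3273.75.
260 lies below the lower fence.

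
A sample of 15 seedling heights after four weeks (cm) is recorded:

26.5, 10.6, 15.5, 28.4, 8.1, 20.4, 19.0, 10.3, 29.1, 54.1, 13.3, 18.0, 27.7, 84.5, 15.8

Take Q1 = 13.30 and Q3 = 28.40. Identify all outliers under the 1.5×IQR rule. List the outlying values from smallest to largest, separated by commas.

IQR = Q3 − Q1 = 28.40 − 13.30 = 15.10.
Lower fence = Q1 − 1.5·IQR = 13.30 − 22.65 = -9.35.
Upper fence = Q3 + 1.5·IQR = 28.40 + 22.65 = 51.05.
54.1 > 51.05 → outlier.
84.5 > 51.05 → outlier.
All remaining values lie within [-9.35, 51.05].

54.1, 84.5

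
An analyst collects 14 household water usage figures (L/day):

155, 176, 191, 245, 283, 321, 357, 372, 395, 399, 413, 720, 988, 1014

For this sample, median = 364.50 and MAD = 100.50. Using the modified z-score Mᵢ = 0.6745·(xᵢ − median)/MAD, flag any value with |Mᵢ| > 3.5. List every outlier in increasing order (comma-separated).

|Mᵢ| > 3.5 ⇔ |xᵢ − 364.50| > 3.5·100.50/0.6745 = 521.50.
So outliers lie outside [-157.00, 886.00].
988: M = 4.18 → outlier.
1014: M = 4.36 → outlier.

988, 1014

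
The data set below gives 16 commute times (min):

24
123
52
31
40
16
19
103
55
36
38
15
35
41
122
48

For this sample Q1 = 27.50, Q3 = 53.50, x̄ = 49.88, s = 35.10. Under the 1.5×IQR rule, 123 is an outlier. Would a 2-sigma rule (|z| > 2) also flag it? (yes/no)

z = (123 − 49.88) / 35.10 = 2.08.
|z| = 2.08 > 2.

yes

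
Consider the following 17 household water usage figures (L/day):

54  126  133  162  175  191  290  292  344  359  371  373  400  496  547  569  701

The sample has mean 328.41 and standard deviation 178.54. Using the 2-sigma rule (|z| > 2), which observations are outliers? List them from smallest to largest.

Cutoffs at x̄ ± 2s: 328.41 ± 2·178.54 = [-28.67, 685.49].
701: z = 2.09, |z| > 2 → outlier.
Every other value lies within [-28.67, 685.49].

701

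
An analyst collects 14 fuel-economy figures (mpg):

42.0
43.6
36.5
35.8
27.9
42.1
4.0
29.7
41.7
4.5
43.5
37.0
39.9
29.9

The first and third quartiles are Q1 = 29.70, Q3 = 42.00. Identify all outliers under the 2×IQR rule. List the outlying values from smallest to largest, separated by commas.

IQR = Q3 − Q1 = 42.00 − 29.70 = 12.30.
Lower fence = Q1 − 2·IQR = 29.70 − 24.60 = 5.10.
Upper fence = Q3 + 2·IQR = 42.00 + 24.60 = 66.60.
4.0 < 5.10 → outlier.
4.5 < 5.10 → outlier.
All remaining values lie within [5.10, 66.60].

4.0, 4.5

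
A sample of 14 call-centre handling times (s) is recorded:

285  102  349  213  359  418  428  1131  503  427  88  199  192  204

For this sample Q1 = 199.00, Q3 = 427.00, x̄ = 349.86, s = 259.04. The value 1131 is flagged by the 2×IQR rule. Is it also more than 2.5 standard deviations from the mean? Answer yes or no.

z = (1131 − 349.86) / 259.04 = 3.02.
|z| = 3.02 > 2.5.

yes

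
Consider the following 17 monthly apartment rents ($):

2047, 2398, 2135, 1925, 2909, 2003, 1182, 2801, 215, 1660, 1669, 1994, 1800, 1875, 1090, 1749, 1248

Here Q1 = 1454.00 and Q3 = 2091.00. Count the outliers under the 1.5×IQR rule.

1

IQR = 637.00; fences at 1454.00 − 955.50 = 498.50 and 2091.00 + 955.50 = 3046.50.
Outside the cutoffs: 215.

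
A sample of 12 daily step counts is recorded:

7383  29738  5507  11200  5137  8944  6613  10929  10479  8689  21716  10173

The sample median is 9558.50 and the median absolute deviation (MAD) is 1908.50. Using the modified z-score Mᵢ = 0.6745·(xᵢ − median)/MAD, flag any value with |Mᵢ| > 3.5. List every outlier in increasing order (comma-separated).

|Mᵢ| > 3.5 ⇔ |xᵢ − 9558.50| > 3.5·1908.50/0.6745 = 9903.26.
So outliers lie outside [-344.76, 19461.76].
21716: M = 4.30 → outlier.
29738: M = 7.13 → outlier.

21716, 29738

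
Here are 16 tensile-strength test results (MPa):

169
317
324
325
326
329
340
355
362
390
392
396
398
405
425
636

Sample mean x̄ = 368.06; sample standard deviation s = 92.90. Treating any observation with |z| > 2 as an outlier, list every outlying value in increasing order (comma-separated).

169, 636

Cutoffs at x̄ ± 2s: 368.06 ± 2·92.90 = [182.26, 553.86].
169: z = -2.14, |z| > 2 → outlier.
636: z = 2.88, |z| > 2 → outlier.
Every other value lies within [182.26, 553.86].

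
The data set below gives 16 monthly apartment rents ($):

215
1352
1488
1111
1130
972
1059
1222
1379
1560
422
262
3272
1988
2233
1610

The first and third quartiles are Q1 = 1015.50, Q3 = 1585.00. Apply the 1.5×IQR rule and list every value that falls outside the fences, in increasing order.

3272

IQR = Q3 − Q1 = 1585.00 − 1015.50 = 569.50.
Lower fence = Q1 − 1.5·IQR = 1015.50 − 854.25 = 161.25.
Upper fence = Q3 + 1.5·IQR = 1585.00 + 854.25 = 2439.25.
3272 > 2439.25 → outlier.
All remaining values lie within [161.25, 2439.25].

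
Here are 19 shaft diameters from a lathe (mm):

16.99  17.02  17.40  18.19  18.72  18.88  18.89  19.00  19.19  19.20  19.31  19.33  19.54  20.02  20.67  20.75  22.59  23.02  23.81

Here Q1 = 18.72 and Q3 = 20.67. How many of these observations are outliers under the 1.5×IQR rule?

1

IQR = 1.95; fences at 18.72 − 2.925 = 15.795 and 20.67 + 2.925 = 23.595.
Outside the cutoffs: 23.81.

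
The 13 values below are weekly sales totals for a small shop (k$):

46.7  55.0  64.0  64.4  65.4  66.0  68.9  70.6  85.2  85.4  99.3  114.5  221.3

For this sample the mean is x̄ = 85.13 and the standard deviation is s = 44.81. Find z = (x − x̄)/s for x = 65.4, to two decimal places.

z = (65.4 − 85.13) / 44.81 = -0.44.

-0.44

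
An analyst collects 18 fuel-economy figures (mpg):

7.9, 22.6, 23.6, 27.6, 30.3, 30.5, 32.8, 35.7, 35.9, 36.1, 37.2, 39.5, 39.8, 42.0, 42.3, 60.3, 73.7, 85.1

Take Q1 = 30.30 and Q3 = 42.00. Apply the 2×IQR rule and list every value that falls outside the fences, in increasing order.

73.7, 85.1

IQR = Q3 − Q1 = 42.00 − 30.30 = 11.70.
Lower fence = Q1 − 2·IQR = 30.30 − 23.40 = 6.90.
Upper fence = Q3 + 2·IQR = 42.00 + 23.40 = 65.40.
73.7 > 65.40 → outlier.
85.1 > 65.40 → outlier.
All remaining values lie within [6.90, 65.40].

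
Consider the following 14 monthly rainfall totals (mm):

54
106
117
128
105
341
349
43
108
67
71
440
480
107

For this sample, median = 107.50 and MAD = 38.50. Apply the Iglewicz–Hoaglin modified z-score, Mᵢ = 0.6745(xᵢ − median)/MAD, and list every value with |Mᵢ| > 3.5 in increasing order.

|Mᵢ| > 3.5 ⇔ |xᵢ − 107.50| > 3.5·38.50/0.6745 = 199.78.
So outliers lie outside [-92.28, 307.28].
341: M = 4.09 → outlier.
349: M = 4.23 → outlier.
440: M = 5.83 → outlier.
480: M = 6.53 → outlier.

341, 349, 440, 480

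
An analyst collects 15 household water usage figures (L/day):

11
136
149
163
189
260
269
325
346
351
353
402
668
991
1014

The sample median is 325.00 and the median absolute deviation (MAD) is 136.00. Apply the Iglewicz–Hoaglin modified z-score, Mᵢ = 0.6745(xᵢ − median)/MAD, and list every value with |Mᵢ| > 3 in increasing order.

991, 1014

|Mᵢ| > 3 ⇔ |xᵢ − 325.00| > 3·136.00/0.6745 = 604.89.
So outliers lie outside [-279.89, 929.89].
991: M = 3.30 → outlier.
1014: M = 3.42 → outlier.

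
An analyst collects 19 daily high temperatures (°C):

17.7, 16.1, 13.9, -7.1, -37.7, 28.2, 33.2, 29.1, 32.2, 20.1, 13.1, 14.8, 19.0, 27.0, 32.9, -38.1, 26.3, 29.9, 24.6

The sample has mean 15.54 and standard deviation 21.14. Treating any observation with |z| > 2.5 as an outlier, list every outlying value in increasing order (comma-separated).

Cutoffs at x̄ ± 2.5s: 15.54 ± 2.5·21.14 = [-37.31, 68.39].
-38.1: z = -2.54, |z| > 2.5 → outlier.
-37.7: z = -2.52, |z| > 2.5 → outlier.
Every other value lies within [-37.31, 68.39].

-38.1, -37.7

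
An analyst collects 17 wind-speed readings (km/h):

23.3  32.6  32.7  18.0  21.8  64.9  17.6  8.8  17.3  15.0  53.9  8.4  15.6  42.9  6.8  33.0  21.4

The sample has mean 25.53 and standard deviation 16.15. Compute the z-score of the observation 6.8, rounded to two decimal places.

-1.16

z = (6.8 − 25.53) / 16.15 = -1.16.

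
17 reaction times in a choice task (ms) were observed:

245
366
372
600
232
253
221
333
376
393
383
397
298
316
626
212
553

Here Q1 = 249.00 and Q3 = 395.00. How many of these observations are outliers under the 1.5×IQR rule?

IQR = 146.00; fences at 249.00 − 219.00 = 30.00 and 395.00 + 219.00 = 614.00.
Outside the cutoffs: 626.

1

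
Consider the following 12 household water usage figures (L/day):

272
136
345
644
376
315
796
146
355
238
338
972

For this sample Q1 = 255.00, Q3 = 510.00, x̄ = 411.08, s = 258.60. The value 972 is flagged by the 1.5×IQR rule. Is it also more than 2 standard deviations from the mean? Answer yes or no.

yes

z = (972 − 411.08) / 258.60 = 2.17.
|z| = 2.17 > 2.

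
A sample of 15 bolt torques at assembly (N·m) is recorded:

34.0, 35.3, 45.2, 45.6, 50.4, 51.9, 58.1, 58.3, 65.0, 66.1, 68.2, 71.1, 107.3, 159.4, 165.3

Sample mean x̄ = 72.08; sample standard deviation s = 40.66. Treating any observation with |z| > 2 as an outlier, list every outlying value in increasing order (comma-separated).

Cutoffs at x̄ ± 2s: 72.08 ± 2·40.66 = [-9.24, 153.40].
159.4: z = 2.15, |z| > 2 → outlier.
165.3: z = 2.29, |z| > 2 → outlier.
Every other value lies within [-9.24, 153.40].

159.4, 165.3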